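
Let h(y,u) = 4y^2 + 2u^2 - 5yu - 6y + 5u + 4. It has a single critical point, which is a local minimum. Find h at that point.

∂h/∂y = 8y - 5u - 6 = 0 and ∂h/∂u = -5y + 4u + 5 = 0, so (y, u) = (-1/7, -10/7).
The Hessian has h_{yy} = 8, h_{uu} = 4, h_{yu} = -5, giving D = 7 > 0 with h_{yy} > 0, so the point is a local minimum.
h(-1/7, -10/7) = 6/7.

6/7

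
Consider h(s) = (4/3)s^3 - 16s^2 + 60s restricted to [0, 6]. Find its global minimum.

Differentiating, h'(s) = 4s^2 - 32s + 60; which vanishes at s = 3 and s = 5.
Evaluating at the critical points and endpoints: h(0) = 0, h(3) = 72, h(5) = 200/3, h(6) = 72.
Hence the absolute minimum is 0 at s = 0.

0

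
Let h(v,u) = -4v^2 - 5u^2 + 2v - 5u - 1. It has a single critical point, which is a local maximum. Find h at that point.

1/2

∂h/∂v = -8v + 2 = 0 and ∂h/∂u = -10u - 5 = 0, so (v, u) = (1/4, -1/2).
The Hessian has h_{vv} = -8, h_{uu} = -10, h_{vu} = 0, giving D = 80 > 0 with h_{vv} < 0, so the point is a local maximum.
h(1/4, -1/2) = 1/2.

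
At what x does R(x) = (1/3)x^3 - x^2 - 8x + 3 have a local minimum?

Critical points: R'(x) = x^2 - 2x - 8 vanishes at x = -2, 4.
Second-derivative test with R''(x) = 2x - 2: R''(-2) = -6 < 0 ⇒ local maximum; R''(4) = 6 > 0 ⇒ local minimum.
Thus R has its local minimum at x = 4, with value -71/3.

4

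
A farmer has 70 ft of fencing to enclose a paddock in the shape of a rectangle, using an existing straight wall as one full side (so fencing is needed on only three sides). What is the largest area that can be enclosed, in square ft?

1225/2

Let the sides perpendicular to the wall have length x and the parallel side y, so 2x + y = 70 and the area is A = xy = x(70 − 2x).
A'(x) = 70 − 4x = 0 gives x = 35/2, and A''(x) = −4 < 0 confirms a maximum.
Then y = 70 − 2·35/2 = 35 and A = 1225/2.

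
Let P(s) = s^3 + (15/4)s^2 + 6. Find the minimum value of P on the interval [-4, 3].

The derivative is 3s^2 + (15/2)s, which vanishes at s = -5/2 and s = 0.
Evaluating at the critical points and endpoints: P(-4) = 2; P(-5/2) = 221/16; P(0) = 6; P(3) = 267/4.
Hence the absolute minimum is 2 at s = -4.

2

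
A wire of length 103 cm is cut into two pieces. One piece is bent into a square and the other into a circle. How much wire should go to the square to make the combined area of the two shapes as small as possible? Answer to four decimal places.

Let x be the length used for the square. Square side x/4; circle radius (103−x)/(2π).
A(x) = (x/4)² + π·((103−x)/(2π))² = x²/16 + (103−x)²/(4π) for 0 ≤ x ≤ 103. A'(x) = x/8 − (103−x)/(2π) = 0 gives x = 4·103/(π+4) ≈ 57.6902.
A'' = 1/8 + 1/(2π) > 0, so this gives the minimum combined area; x ≈ 57.6902 cm to the square.

57.6902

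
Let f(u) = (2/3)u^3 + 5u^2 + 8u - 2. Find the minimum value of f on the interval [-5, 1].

-17/3

Differentiating, f'(u) = 2u^2 + 10u + 8; which vanishes at u = -4 and u = -1.
Candidates: f(-5) = -1/3,  f(-4) = 10/3,  f(-1) = -17/3,  f(1) = 35/3.
So the minimum is f(-1) = -17/3.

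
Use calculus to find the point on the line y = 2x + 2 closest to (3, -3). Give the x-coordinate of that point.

Minimize D(x)^2 = (x - 3)^2 + (2x + 5)^2.
d/dx[D^2] = 2(x - 3) + 2·2·(2x + 5) = 0 ⇒ x = -7/5.
Then y = -4/5 and the distance is √(121/5) ≈ 4.9193.

-7/5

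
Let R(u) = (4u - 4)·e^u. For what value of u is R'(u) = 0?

R'(u) = 4·e^u + (4u - 4)·1·e^u = (4u)·e^u. Since e^u > 0, the only critical point is u = 0.
R''(0) has the same sign as 4 > 0, so this is a local minimum.
R(0) = (-4)·e^(0) ≈ -4.0000.

0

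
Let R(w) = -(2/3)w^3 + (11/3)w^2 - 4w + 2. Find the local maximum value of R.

5

R'(w) = -2w^2 + (22/3)w - 4. Setting R'(w) = 0 gives w ∈ {2/3, 3}.
Second-derivative test with R''(w) = -4w + 22/3: R''(2/3) = 14/3 > 0 ⇒ local minimum; R''(3) = -14/3 < 0 ⇒ local maximum.
Thus R has its local maximum at w = 3, with value 5.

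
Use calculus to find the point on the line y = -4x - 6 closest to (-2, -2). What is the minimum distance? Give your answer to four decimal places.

Minimize D(x)^2 = (x + 2)^2 + (-4x - 4)^2.
d/dx[D^2] = 2(x + 2) + 2·(-4)·(-4x - 4) = 0 ⇒ x = -18/17.
Then y = -30/17 and the distance is √(16/17) ≈ 0.9701.

0.9701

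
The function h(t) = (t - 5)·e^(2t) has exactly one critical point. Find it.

9/2

Differentiating with the product rule gives h'(t) = (2t - 9)·e^(2t). Since e^(2t) > 0, the only critical point is t = 9/2.
h''(9/2) has the same sign as 2 > 0, so this is a local minimum.
h(9/2) = (-1/2)·e^(9) ≈ -4051.5420.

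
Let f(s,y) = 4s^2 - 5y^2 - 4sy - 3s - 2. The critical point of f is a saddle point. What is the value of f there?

∂f/∂s = 8s - 4y - 3 = 0 and ∂f/∂y = -4s - 10y = 0, so (s, y) = (5/16, -1/8).
The Hessian has f_{ss} = 8, f_{yy} = -10, f_{sy} = -4, giving D = -96 < 0, so the point is a saddle point.
f(5/16, -1/8) = -79/32.

-79/32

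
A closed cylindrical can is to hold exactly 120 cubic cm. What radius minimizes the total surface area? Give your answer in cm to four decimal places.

2.6730

With radius r and height h, πr²h = 120 so h = 120/(πr²), and S(r) = 2πr² + 2πrh = 2πr² + 2·120/r.
S'(r) = 4πr − 2·120/r² = 0 ⇒ r³ = 120/(2π), so r ≈ 2.6730 and h = 2r ≈ 5.3460.
S''(r) = 4π + 4·120/r³ > 0, so this is the minimum; S ≈ 134.6797.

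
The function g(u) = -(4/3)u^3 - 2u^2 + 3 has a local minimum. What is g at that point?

Critical points: g'(u) = -4u^2 - 4u vanishes at u = -1, 0.
Second-derivative test with g''(u) = -8u - 4: g''(-1) = 4 > 0 ⇒ local minimum; g''(0) = -4 < 0 ⇒ local maximum.
The local minimum is g(-1) = 7/3.

7/3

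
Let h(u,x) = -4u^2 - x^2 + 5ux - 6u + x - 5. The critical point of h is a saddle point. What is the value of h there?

-55/9

∂h/∂u = -8u + 5x - 6 = 0 and ∂h/∂x = 5u - 2x + 1 = 0, so (u, x) = (7/9, 22/9).
The Hessian has h_{uu} = -8, h_{xx} = -2, h_{ux} = 5, giving D = -9 < 0, so the point is a saddle point.
h(7/9, 22/9) = -55/9.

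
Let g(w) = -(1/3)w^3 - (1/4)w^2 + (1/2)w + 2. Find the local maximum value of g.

Critical points: g'(w) = -w^2 - (1/2)w + 1/2 vanishes at w = -1, 1/2.
g''(w) = -2w - 1/2. g''(-1) = 3/2 > 0 ⇒ local minimum; g''(1/2) = -3/2 < 0 ⇒ local maximum.
Thus g has its local maximum at w = 1/2, with value 103/48.

103/48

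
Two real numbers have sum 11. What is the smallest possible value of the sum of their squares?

121/2

With a + b = 11, a^2 + b^2 = a^2 + (11 − a)^2.
The derivative 2a − 2(11 − a) = 4a − 22 vanishes at a = 11/2; second derivative 4 > 0, a minimum.
The minimum is 2·(11/2)^2 = 121/2.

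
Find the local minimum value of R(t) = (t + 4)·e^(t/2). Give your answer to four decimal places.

R'(t) = 1·e^(t/2) + (t + 4)·(1/2)·e^(t/2) = ((1/2)t + 3)·e^(t/2). Since e^(t/2) > 0, the only critical point is t = -6.
R''(-6) has the same sign as 1/2 > 0, so this is a local minimum.
R(-6) = (-2)·e^(-3) ≈ -0.0996.

-0.0996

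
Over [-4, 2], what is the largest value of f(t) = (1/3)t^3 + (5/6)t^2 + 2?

8

The derivative is t^2 + (5/3)t, which vanishes at t = -5/3 and t = 0.
Candidates: f(-4) = -6, f(-5/3) = 449/162, f(0) = 2, f(2) = 8.
Hence the absolute maximum is 8 at t = 2.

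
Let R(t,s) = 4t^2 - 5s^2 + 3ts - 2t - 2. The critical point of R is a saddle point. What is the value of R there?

-198/89

∂R/∂t = 8t + 3s - 2 = 0 and ∂R/∂s = 3t - 10s = 0, so (t, s) = (20/89, 6/89).
The Hessian has R_{tt} = 8, R_{ss} = -10, R_{ts} = 3, giving D = -89 < 0, so the point is a saddle point.
R(20/89, 6/89) = -198/89.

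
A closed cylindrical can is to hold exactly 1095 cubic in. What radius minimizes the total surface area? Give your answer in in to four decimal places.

5.5857

With radius r and height h, πr²h = 1095 so h = 1095/(πr²), and S(r) = 2πr² + 2πrh = 2πr² + 2·1095/r.
S'(r) = 4πr − 2·1095/r² = 0 ⇒ r³ = 1095/(2π), so r ≈ 5.5857 and h = 2r ≈ 11.1714.
S''(r) = 4π + 4·1095/r³ > 0, so this is the minimum; S ≈ 588.1083.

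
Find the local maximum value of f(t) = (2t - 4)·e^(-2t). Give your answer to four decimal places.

f'(t) = 2·e^(-2t) + (2t - 4)·(-2)·e^(-2t) = (-4t + 10)·e^(-2t). Since e^(-2t) > 0, the only critical point is t = 5/2.
f''(5/2) has the same sign as -4 < 0, so this is a local maximum.
f(5/2) = (1)·e^(-5) ≈ 0.0067.

0.0067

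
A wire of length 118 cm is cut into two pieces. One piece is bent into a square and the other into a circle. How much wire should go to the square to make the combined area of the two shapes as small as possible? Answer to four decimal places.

66.0917

Let x be the length used for the square. Square side x/4; circle radius (118−x)/(2π).
A(x) = (x/4)² + π·((118−x)/(2π))² = x²/16 + (118−x)²/(4π) for 0 ≤ x ≤ 118. A'(x) = x/8 − (118−x)/(2π) = 0 gives x = 4·118/(π+4) ≈ 66.0917.
A'' = 1/8 + 1/(2π) > 0, so this gives the minimum combined area; x ≈ 66.0917 cm to the square.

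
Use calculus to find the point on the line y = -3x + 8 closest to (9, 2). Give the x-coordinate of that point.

27/10

Minimize D(x)^2 = (x - 9)^2 + (-3x + 6)^2.
d/dx[D^2] = 2(x - 9) + 2·(-3)·(-3x + 6) = 0 ⇒ x = 27/10.
Then y = -1/10 and the distance is √(441/10) ≈ 6.6408.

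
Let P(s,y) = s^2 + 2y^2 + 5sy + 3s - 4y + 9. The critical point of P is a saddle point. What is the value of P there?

247/17

∂P/∂s = 2s + 5y + 3 = 0 and ∂P/∂y = 5s + 4y - 4 = 0, so (s, y) = (32/17, -23/17).
The Hessian has P_{ss} = 2, P_{yy} = 4, P_{sy} = 5, giving D = -17 < 0, so the point is a saddle point.
P(32/17, -23/17) = 247/17.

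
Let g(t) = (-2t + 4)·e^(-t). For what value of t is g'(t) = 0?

3

g'(t) = (-2)·e^(-t) + (-2t + 4)·(-1)·e^(-t) = (2t - 6)·e^(-t). Since e^(-t) > 0, the only critical point is t = 3.
g''(3) has the same sign as 2 > 0, so this is a local minimum.
g(3) = (-2)·e^(-3) ≈ -0.0996.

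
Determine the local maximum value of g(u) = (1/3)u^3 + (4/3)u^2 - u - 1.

5

g'(u) = u^2 + (8/3)u - 1. Setting g'(u) = 0 gives u ∈ {-3, 1/3}.
Since g''(u) = 2u + 8/3, we get g''(-3) = -10/3 < 0 ⇒ local maximum; g''(1/3) = 10/3 > 0 ⇒ local minimum.
Thus g has its local maximum at u = -3, with value 5.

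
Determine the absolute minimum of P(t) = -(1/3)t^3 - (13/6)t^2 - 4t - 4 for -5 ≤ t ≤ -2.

-5/2

P'(t) = -t^2 - (13/3)t - 4, whose only zero in [-5, -2] is t = -3.
Compare values at every candidate in [-5, -2]: P(-5) = 7/2,  P(-3) = -5/2,  P(-2) = -2.
Hence the absolute minimum is -5/2 at t = -3.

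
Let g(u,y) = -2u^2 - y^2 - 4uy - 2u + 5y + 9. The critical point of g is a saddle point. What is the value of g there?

-11/4

∂g/∂u = -4u - 4y - 2 = 0 and ∂g/∂y = -4u - 2y + 5 = 0, so (u, y) = (3, -7/2).
The Hessian has g_{uu} = -4, g_{yy} = -2, g_{uy} = -4, giving D = -8 < 0, so the point is a saddle point.
g(3, -7/2) = -11/4.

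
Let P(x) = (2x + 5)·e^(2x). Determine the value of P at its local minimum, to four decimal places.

-0.0025

By the product rule, P'(x) = (4x + 12)·e^(2x). Since e^(2x) > 0, the only critical point is x = -3.
P''(-3) has the same sign as 4 > 0, so this is a local minimum.
P(-3) = (-1)·e^(-6) ≈ -0.0025.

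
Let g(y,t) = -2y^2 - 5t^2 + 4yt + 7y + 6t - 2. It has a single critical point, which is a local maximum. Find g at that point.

437/24

∂g/∂y = -4y + 4t + 7 = 0 and ∂g/∂t = 4y - 10t + 6 = 0, so (y, t) = (47/12, 13/6).
The Hessian has g_{yy} = -4, g_{tt} = -10, g_{yt} = 4, giving D = 24 > 0 with g_{yy} < 0, so the point is a local maximum.
g(47/12, 13/6) = 437/24.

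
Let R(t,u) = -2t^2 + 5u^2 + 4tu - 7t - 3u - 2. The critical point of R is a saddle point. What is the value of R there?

31/56

∂R/∂t = -4t + 4u - 7 = 0 and ∂R/∂u = 4t + 10u - 3 = 0, so (t, u) = (-29/28, 5/7).
The Hessian has R_{tt} = -4, R_{uu} = 10, R_{tu} = 4, giving D = -56 < 0, so the point is a saddle point.
R(-29/28, 5/7) = 31/56.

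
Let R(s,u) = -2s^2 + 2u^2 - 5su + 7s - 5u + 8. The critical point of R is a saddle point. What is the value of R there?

∂R/∂s = -4s - 5u + 7 = 0 and ∂R/∂u = -5s + 4u - 5 = 0, so (s, u) = (3/41, 55/41).
The Hessian has R_{ss} = -4, R_{uu} = 4, R_{su} = -5, giving D = -41 < 0, so the point is a saddle point.
R(3/41, 55/41) = 201/41.

201/41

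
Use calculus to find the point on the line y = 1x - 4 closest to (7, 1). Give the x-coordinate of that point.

Minimize D(x)^2 = (x - 7)^2 + (x - 5)^2.
d/dx[D^2] = 2(x - 7) + 2·1·(x - 5) = 0 ⇒ x = 6.
Then y = 2 and the distance is √(2) ≈ 1.4142.

6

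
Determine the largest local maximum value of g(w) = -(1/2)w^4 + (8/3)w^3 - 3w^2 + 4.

17/2

Critical points: g'(w) = -2w^3 + 8w^2 - 6w vanishes at w = 0, 1, 3.
Second-derivative test with g''(w) = -6w^2 + 16w - 6: g''(0) = -6 < 0 ⇒ local maximum; g''(1) = 4 > 0 ⇒ local minimum; g''(3) = -12 < 0 ⇒ local maximum.
The largest local maximum is g(3) = 17/2.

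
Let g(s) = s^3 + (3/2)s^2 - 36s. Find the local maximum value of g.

g'(s) = 3s^2 + 3s - 36. Setting g'(s) = 0 gives s ∈ {-4, 3}.
g''(s) = 6s + 3. g''(-4) = -21 < 0 ⇒ local maximum; g''(3) = 21 > 0 ⇒ local minimum.
So the local maximum value is g(-4) = 104.

104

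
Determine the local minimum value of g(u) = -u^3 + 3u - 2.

-4

Critical points: g'(u) = -3u^2 + 3 vanishes at u = -1, 1.
Second-derivative test with g''(u) = -6u: g''(-1) = 6 > 0 ⇒ local minimum; g''(1) = -6 < 0 ⇒ local maximum.
Thus g has its local minimum at u = -1, with value -4.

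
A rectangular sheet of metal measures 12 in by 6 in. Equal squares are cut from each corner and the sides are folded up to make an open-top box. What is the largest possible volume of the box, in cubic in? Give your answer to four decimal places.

With cut size x, the volume is V(x) = x(12 − 2x)(6 − 2x) for 0 < x < 3.
V'(x) = 12x^2 − 72x + 72. Setting V'(x) = 0 gives x ≈ 1.2679 (the root in (0, 3)).
V''(x) = 24x − 72 is negative there, so this is the maximum; V ≈ 41.5692.

41.5692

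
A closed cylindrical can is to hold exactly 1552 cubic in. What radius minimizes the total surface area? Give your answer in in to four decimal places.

6.2744

With radius r and height h, πr²h = 1552 so h = 1552/(πr²), and S(r) = 2πr² + 2πrh = 2πr² + 2·1552/r.
S'(r) = 4πr − 2·1552/r² = 0 ⇒ r³ = 1552/(2π), so r ≈ 6.2744 and h = 2r ≈ 12.5488.
S''(r) = 4π + 4·1552/r³ > 0, so this is the minimum; S ≈ 742.0657.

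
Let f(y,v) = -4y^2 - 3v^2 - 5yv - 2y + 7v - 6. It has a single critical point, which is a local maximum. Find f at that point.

∂f/∂y = -8y - 5v - 2 = 0 and ∂f/∂v = -5y - 6v + 7 = 0, so (y, v) = (-47/23, 66/23).
The Hessian has f_{yy} = -8, f_{vv} = -6, f_{yv} = -5, giving D = 23 > 0 with f_{yy} < 0, so the point is a local maximum.
f(-47/23, 66/23) = 140/23.

140/23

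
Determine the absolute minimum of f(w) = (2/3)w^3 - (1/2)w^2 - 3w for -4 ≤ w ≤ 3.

The derivative is 2w^2 - w - 3, which vanishes at w = -1 and w = 3/2.
Candidates: f(-4) = -116/3; f(-1) = 11/6; f(3/2) = -27/8; f(3) = 9/2.
Hence the absolute minimum is -116/3 at w = -4.

-116/3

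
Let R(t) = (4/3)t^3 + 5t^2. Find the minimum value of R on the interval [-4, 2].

-16/3

The derivative is 4t^2 + 10t, which vanishes at t = -5/2 and t = 0.
Evaluating at the critical points and endpoints: R(-4) = -16/3, R(-5/2) = 125/12, R(0) = 0, R(2) = 92/3.
So the minimum is R(-4) = -16/3.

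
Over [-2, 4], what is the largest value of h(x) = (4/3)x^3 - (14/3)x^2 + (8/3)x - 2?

58/3

h'(x) = 4x^2 - (28/3)x + 8/3, which vanishes at x = 1/3 and x = 2.
Candidates: h(-2) = -110/3,  h(1/3) = -128/81,  h(2) = -14/3,  h(4) = 58/3.
Hence the absolute maximum is 58/3 at x = 4.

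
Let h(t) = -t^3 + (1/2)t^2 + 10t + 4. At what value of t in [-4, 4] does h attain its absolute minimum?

4

h'(t) = -3t^2 + t + 10, which vanishes at t = -5/3 and t = 2.
Compare values at every candidate in [-4, 4]: h(-4) = 36,  h(-5/3) = -359/54,  h(2) = 18,  h(4) = -12.
The minimum over the interval is -12, attained at t = 4.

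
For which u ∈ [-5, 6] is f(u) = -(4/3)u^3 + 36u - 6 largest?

3

Differentiating, f'(u) = -4u^2 + 36; which vanishes at u = -3 and u = 3.
Candidates: f(-5) = -58/3,  f(-3) = -78,  f(3) = 66,  f(6) = -78.
So the maximum is f(3) = 66.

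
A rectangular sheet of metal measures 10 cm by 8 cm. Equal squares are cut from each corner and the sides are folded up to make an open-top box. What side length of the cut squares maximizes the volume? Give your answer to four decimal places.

1.4725

With cut size x, the volume is V(x) = x(10 − 2x)(8 − 2x) for 0 < x < 4.
V'(x) = 12x^2 − 72x + 80. Setting V'(x) = 0 gives x ≈ 1.4725 (the root in (0, 4)).
V''(x) = 24x − 72 is negative there, so this is the maximum; V ≈ 52.5138.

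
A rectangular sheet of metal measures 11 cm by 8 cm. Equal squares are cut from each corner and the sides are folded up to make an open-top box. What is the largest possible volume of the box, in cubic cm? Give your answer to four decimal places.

60.0126

With cut size x, the volume is V(x) = x(11 − 2x)(8 − 2x) for 0 < x < 4.
V'(x) = 12x^2 − 76x + 88. Setting V'(x) = 0 gives x ≈ 1.5252 (the root in (0, 4)).
V''(x) = 24x − 76 is negative there, so this is the maximum; V ≈ 60.0126.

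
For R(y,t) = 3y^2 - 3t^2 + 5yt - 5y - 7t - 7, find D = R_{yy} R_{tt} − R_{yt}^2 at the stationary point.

∂R/∂y = 6y + 5t - 5 = 0 and ∂R/∂t = 5y - 6t - 7 = 0, so (y, t) = (65/61, -17/61).
The Hessian has R_{yy} = 6, R_{tt} = -6, R_{yt} = 5, giving D = -61 < 0, so the point is a saddle point.
D = (6)·(-6) − (5)^2 = -61.

-61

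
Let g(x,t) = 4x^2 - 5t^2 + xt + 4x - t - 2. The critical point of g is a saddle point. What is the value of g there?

-26/9

∂g/∂x = 8x + t + 4 = 0 and ∂g/∂t = x - 10t - 1 = 0, so (x, t) = (-13/27, -4/27).
The Hessian has g_{xx} = 8, g_{tt} = -10, g_{xt} = 1, giving D = -81 < 0, so the point is a saddle point.
g(-13/27, -4/27) = -26/9.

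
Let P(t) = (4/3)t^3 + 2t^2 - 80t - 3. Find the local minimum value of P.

P'(t) = 4t^2 + 4t - 80 = 0 at t = -5, 4.
Since P''(t) = 8t + 4, we get P''(-5) = -36 < 0 ⇒ local maximum; P''(4) = 36 > 0 ⇒ local minimum.
So the local minimum value is P(4) = -617/3.

-617/3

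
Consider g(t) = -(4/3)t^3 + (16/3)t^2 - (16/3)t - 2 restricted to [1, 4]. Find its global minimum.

-70/3

Differentiating, g'(t) = -4t^2 + (32/3)t - 16/3; whose only zero in [1, 4] is t = 2.
Candidates: g(1) = -10/3, g(2) = -2, g(4) = -70/3.
The minimum over the interval is -70/3, attained at t = 4.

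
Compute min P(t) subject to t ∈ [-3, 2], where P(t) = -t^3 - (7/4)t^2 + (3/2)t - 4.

P'(t) = -3t^2 - (7/2)t + 3/2, which vanishes at t = -3/2 and t = 1/3.
Compare values at every candidate in [-3, 2]: P(-3) = 11/4; P(-3/2) = -109/16; P(1/3) = -403/108; P(2) = -16.
So the minimum is P(2) = -16.

-16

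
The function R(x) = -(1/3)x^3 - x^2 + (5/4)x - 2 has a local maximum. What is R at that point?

R'(x) = -x^2 - 2x + 5/4. Setting R'(x) = 0 gives x ∈ {-5/2, 1/2}.
R''(x) = -2x - 2. R''(-5/2) = 3 > 0 ⇒ local minimum; R''(1/2) = -3 < 0 ⇒ local maximum.
So the local maximum value is R(1/2) = -5/3.

-5/3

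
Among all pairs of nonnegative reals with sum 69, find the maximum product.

With x + y = 69, the product is P(x) = x(69 − x).
P'(x) = 69 − 2x = 0 gives x = 69/2; P'' = −2 < 0, so this is the maximum.
P = 69/2·69/2 = 4761/4.

4761/4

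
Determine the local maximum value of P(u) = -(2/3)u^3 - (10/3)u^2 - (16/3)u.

224/81

P'(u) = -2u^2 - (20/3)u - 16/3. Setting P'(u) = 0 gives u ∈ {-2, -4/3}.
P''(u) = -4u - 20/3. P''(-2) = 4/3 > 0 ⇒ local minimum; P''(-4/3) = -4/3 < 0 ⇒ local maximum.
So the local maximum value is P(-4/3) = 224/81.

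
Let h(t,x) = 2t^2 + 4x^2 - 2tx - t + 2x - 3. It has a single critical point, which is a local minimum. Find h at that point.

∂h/∂t = 4t - 2x - 1 = 0 and ∂h/∂x = -2t + 8x + 2 = 0, so (t, x) = (1/7, -3/14).
The Hessian has h_{tt} = 4, h_{xx} = 8, h_{tx} = -2, giving D = 28 > 0 with h_{tt} > 0, so the point is a local minimum.
h(1/7, -3/14) = -23/7.

-23/7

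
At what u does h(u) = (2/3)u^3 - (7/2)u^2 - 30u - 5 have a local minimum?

6

h'(u) = 2u^2 - 7u - 30. Setting h'(u) = 0 gives u ∈ {-5/2, 6}.
Since h''(u) = 4u - 7, we get h''(-5/2) = -17 < 0 ⇒ local maximum; h''(6) = 17 > 0 ⇒ local minimum.
The local minimum is h(6) = -167.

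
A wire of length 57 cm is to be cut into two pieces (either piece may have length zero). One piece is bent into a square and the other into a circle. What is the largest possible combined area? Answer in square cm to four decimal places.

Let x be the length used for the square. Square side x/4; circle radius (57−x)/(2π).
A(x) = (x/4)² + π·((57−x)/(2π))² = x²/16 + (57−x)²/(4π) for 0 ≤ x ≤ 57. A'(x) = x/8 − (57−x)/(2π) = 0 gives x = 4·57/(π+4) ≈ 31.9257.
A'' > 0, so the interior critical point is a minimum; the maximum is at an endpoint. A(0) = 258.5472 and A(57) = 203.0625, so the largest area is 258.5472.

258.5472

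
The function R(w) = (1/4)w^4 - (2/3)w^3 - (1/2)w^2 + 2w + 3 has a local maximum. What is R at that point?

Critical points: R'(w) = w^3 - 2w^2 - w + 2 vanishes at w = -1, 1, 2.
Second-derivative test with R''(w) = 3w^2 - 4w - 1: R''(-1) = 6 > 0 ⇒ local minimum; R''(1) = -2 < 0 ⇒ local maximum; R''(2) = 3 > 0 ⇒ local minimum.
The local maximum is R(1) = 49/12.

49/12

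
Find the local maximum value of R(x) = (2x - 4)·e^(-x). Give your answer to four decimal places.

0.0996

By the product rule, R'(x) = (-2x + 6)·e^(-x). Since e^(-x) > 0, the only critical point is x = 3.
R''(3) has the same sign as -2 < 0, so this is a local maximum.
R(3) = (2)·e^(-3) ≈ 0.0996.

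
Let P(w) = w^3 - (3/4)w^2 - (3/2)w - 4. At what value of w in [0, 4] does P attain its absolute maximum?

4

P'(w) = 3w^2 - (3/2)w - 3/2, whose only zero in [0, 4] is w = 1.
Candidates: P(0) = -4, P(1) = -21/4, P(4) = 42.
Hence the absolute maximum is 42 at w = 4.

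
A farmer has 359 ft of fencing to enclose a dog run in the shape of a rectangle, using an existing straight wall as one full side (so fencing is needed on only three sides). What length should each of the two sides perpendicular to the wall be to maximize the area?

359/4

Let the sides perpendicular to the wall have length x and the parallel side y, so 2x + y = 359 and the area is A = xy = x(359 − 2x).
A'(x) = 359 − 4x = 0 gives x = 359/4, and A''(x) = −4 < 0 confirms a maximum.
Then y = 359 − 2·359/4 = 359/2 and A = 128881/8.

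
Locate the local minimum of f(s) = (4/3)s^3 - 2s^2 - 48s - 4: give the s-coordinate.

Critical points: f'(s) = 4s^2 - 4s - 48 vanishes at s = -3, 4.
Second-derivative test with f''(s) = 8s - 4: f''(-3) = -28 < 0 ⇒ local maximum; f''(4) = 28 > 0 ⇒ local minimum.
The local minimum is f(4) = -428/3.

4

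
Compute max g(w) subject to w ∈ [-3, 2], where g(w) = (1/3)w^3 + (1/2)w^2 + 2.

g'(w) = w^2 + w, which vanishes at w = -1 and w = 0.
Candidates: g(-3) = -5/2; g(-1) = 13/6; g(0) = 2; g(2) = 20/3.
Hence the absolute maximum is 20/3 at w = 2.

20/3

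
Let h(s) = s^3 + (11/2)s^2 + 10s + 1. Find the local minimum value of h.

-271/54

Critical points: h'(s) = 3s^2 + 11s + 10 vanishes at s = -2, -5/3.
Since h''(s) = 6s + 11, we get h''(-2) = -1 < 0 ⇒ local maximum; h''(-5/3) = 1 > 0 ⇒ local minimum.
Thus h has its local minimum at s = -5/3, with value -271/54.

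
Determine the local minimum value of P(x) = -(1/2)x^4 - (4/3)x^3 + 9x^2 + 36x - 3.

-109/3

P'(x) = -2x^3 - 4x^2 + 18x + 36 = 0 at x = -3, -2, 3.
Second-derivative test with P''(x) = -6x^2 - 8x + 18: P''(-3) = -12 < 0 ⇒ local maximum; P''(-2) = 10 > 0 ⇒ local minimum; P''(3) = -60 < 0 ⇒ local maximum.
The local minimum is P(-2) = -109/3.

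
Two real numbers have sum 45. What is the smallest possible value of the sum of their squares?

2025/2

With a + b = 45, a^2 + b^2 = a^2 + (45 − a)^2.
The derivative 2a − 2(45 − a) = 4a − 90 vanishes at a = 45/2; second derivative 4 > 0, a minimum.
The minimum is 2·(45/2)^2 = 2025/2.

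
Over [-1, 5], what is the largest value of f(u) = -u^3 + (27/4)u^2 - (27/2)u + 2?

The derivative is -3u^2 + (27/2)u - 27/2, which vanishes at u = 3/2 and u = 3.
Candidates: f(-1) = 93/4, f(3/2) = -103/16, f(3) = -19/4, f(5) = -87/4.
Hence the absolute maximum is 93/4 at u = -1.

93/4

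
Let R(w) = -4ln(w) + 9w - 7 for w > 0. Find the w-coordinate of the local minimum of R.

4/9

R'(w) = -4/w + 9 = 0 gives w = 4/9.
R''(w) = 4/w², which is positive for w > 0, so this is a local minimum.
R(4/9) = -4·ln(4/9) + 4 - 7 ≈ 0.2437.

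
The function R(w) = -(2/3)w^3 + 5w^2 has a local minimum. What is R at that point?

R'(w) = -2w^2 + 10w. Setting R'(w) = 0 gives w ∈ {0, 5}.
R''(w) = -4w + 10. R''(0) = 10 > 0 ⇒ local minimum; R''(5) = -10 < 0 ⇒ local maximum.
Thus R has its local minimum at w = 0, with value 0.

0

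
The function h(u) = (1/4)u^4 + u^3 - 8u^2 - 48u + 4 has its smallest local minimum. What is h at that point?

-188

Critical points: h'(u) = u^3 + 3u^2 - 16u - 48 vanishes at u = -4, -3, 4.
h''(u) = 3u^2 + 6u - 16. h''(-4) = 8 > 0 ⇒ local minimum; h''(-3) = -7 < 0 ⇒ local maximum; h''(4) = 56 > 0 ⇒ local minimum.
So the smallest local minimum value is h(4) = -188.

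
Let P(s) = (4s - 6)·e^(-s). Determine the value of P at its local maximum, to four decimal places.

By the product rule, P'(s) = (-4s + 10)·e^(-s). Since e^(-s) > 0, the only critical point is s = 5/2.
P''(5/2) has the same sign as -4 < 0, so this is a local maximum.
P(5/2) = (4)·e^(-5/2) ≈ 0.3283.

0.3283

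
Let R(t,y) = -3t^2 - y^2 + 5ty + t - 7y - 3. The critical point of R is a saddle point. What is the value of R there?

-152/13

∂R/∂t = -6t + 5y + 1 = 0 and ∂R/∂y = 5t - 2y - 7 = 0, so (t, y) = (33/13, 37/13).
The Hessian has R_{tt} = -6, R_{yy} = -2, R_{ty} = 5, giving D = -13 < 0, so the point is a saddle point.
R(33/13, 37/13) = -152/13.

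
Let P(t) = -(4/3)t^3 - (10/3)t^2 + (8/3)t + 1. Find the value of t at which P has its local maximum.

1/3

Critical points: P'(t) = -4t^2 - (20/3)t + 8/3 vanishes at t = -2, 1/3.
Second-derivative test with P''(t) = -8t - 20/3: P''(-2) = 28/3 > 0 ⇒ local minimum; P''(1/3) = -28/3 < 0 ⇒ local maximum.
So the local maximum value is P(1/3) = 119/81.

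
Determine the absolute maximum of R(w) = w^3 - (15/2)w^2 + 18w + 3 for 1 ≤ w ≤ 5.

Differentiating, R'(w) = 3w^2 - 15w + 18; which vanishes at w = 2 and w = 3.
Candidates: R(1) = 29/2; R(2) = 17; R(3) = 33/2; R(5) = 61/2.
The maximum over the interval is 61/2, attained at w = 5.

61/2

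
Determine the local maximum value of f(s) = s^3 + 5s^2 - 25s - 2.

f'(s) = 3s^2 + 10s - 25 = 0 at s = -5, 5/3.
Since f''(s) = 6s + 10, we get f''(-5) = -20 < 0 ⇒ local maximum; f''(5/3) = 20 > 0 ⇒ local minimum.
So the local maximum value is f(-5) = 123.

123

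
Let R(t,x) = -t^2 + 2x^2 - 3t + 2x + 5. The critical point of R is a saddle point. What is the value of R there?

27/4

∂R/∂t = -2t - 3 = 0 and ∂R/∂x = 4x + 2 = 0, so (t, x) = (-3/2, -1/2).
The Hessian has R_{tt} = -2, R_{xx} = 4, R_{tx} = 0, giving D = -8 < 0, so the point is a saddle point.
R(-3/2, -1/2) = 27/4.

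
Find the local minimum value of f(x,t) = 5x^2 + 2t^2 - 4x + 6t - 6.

∂f/∂x = 10x - 4 = 0 and ∂f/∂t = 4t + 6 = 0, so (x, t) = (2/5, -3/2).
The Hessian has f_{xx} = 10, f_{tt} = 4, f_{xt} = 0, giving D = 40 > 0 with f_{xx} > 0, so the point is a local minimum.
f(2/5, -3/2) = -113/10.

-113/10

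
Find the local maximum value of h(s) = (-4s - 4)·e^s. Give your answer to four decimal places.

By the product rule, h'(s) = (-4s - 8)·e^s. Since e^s > 0, the only critical point is s = -2.
h''(-2) has the same sign as -4 < 0, so this is a local maximum.
h(-2) = (4)·e^(-2) ≈ 0.5413.

0.5413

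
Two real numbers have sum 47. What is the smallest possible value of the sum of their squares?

With a + b = 47, a^2 + b^2 = a^2 + (47 − a)^2.
The derivative 2a − 2(47 − a) = 4a − 94 vanishes at a = 47/2; second derivative 4 > 0, a minimum.
The minimum is 2·(47/2)^2 = 2209/2.

2209/2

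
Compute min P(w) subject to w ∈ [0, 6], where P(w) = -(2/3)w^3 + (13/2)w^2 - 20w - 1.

P'(w) = -2w^2 + 13w - 20, which vanishes at w = 5/2 and w = 4.
Candidates: P(0) = -1; P(5/2) = -499/24; P(4) = -59/3; P(6) = -31.
Hence the absolute minimum is -31 at w = 6.

-31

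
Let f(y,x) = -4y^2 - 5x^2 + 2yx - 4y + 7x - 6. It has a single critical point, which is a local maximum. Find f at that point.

-59/19

∂f/∂y = -8y + 2x - 4 = 0 and ∂f/∂x = 2y - 10x + 7 = 0, so (y, x) = (-13/38, 12/19).
The Hessian has f_{yy} = -8, f_{xx} = -10, f_{yx} = 2, giving D = 76 > 0 with f_{yy} < 0, so the point is a local maximum.
f(-13/38, 12/19) = -59/19.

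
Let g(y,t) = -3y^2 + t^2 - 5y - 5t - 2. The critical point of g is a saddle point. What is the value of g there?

∂g/∂y = -6y - 5 = 0 and ∂g/∂t = 2t - 5 = 0, so (y, t) = (-5/6, 5/2).
The Hessian has g_{yy} = -6, g_{tt} = 2, g_{yt} = 0, giving D = -12 < 0, so the point is a saddle point.
g(-5/6, 5/2) = -37/6.

-37/6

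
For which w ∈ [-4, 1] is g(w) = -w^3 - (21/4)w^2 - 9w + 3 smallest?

Differentiating, g'(w) = -3w^2 - (21/2)w - 9; which vanishes at w = -2 and w = -3/2.
Evaluating at the critical points and endpoints: g(-4) = 19; g(-2) = 8; g(-3/2) = 129/16; g(1) = -49/4.
Hence the absolute minimum is -49/4 at w = 1.

1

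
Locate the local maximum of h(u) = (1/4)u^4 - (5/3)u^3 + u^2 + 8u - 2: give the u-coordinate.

2

Critical points: h'(u) = u^3 - 5u^2 + 2u + 8 vanishes at u = -1, 2, 4.
h''(u) = 3u^2 - 10u + 2. h''(-1) = 15 > 0 ⇒ local minimum; h''(2) = -6 < 0 ⇒ local maximum; h''(4) = 10 > 0 ⇒ local minimum.
So the local maximum value is h(2) = 26/3.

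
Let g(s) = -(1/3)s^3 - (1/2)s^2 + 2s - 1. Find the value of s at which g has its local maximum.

g'(s) = -s^2 - s + 2 = 0 at s = -2, 1.
Since g''(s) = -2s - 1, we get g''(-2) = 3 > 0 ⇒ local minimum; g''(1) = -3 < 0 ⇒ local maximum.
Thus g has its local maximum at s = 1, with value 1/6.

1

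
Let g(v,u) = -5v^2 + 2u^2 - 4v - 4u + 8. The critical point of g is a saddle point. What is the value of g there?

∂g/∂v = -10v - 4 = 0 and ∂g/∂u = 4u - 4 = 0, so (v, u) = (-2/5, 1).
The Hessian has g_{vv} = -10, g_{uu} = 4, g_{vu} = 0, giving D = -40 < 0, so the point is a saddle point.
g(-2/5, 1) = 34/5.

34/5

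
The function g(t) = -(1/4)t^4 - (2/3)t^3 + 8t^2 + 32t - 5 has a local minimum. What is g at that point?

Critical points: g'(t) = -t^3 - 2t^2 + 16t + 32 vanishes at t = -4, -2, 4.
Since g''(t) = -3t^2 - 4t + 16, we get g''(-4) = -16 < 0 ⇒ local maximum; g''(-2) = 12 > 0 ⇒ local minimum; g''(4) = -48 < 0 ⇒ local maximum.
The local minimum is g(-2) = -107/3.

-107/3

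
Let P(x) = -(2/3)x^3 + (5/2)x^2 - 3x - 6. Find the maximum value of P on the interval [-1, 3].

The derivative is -2x^2 + 5x - 3, which vanishes at x = 1 and x = 3/2.
Candidates: P(-1) = 1/6; P(1) = -43/6; P(3/2) = -57/8; P(3) = -21/2.
So the maximum is P(-1) = 1/6.

1/6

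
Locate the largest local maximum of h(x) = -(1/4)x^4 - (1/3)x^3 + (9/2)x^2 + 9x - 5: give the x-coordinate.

h'(x) = -x^3 - x^2 + 9x + 9 = 0 at x = -3, -1, 3.
Since h''(x) = -3x^2 - 2x + 9, we get h''(-3) = -12 < 0 ⇒ local maximum; h''(-1) = 8 > 0 ⇒ local minimum; h''(3) = -24 < 0 ⇒ local maximum.
The largest local maximum is h(3) = 133/4.

3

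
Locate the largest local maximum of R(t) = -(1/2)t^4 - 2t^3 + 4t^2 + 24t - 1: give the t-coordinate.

Critical points: R'(t) = -2t^3 - 6t^2 + 8t + 24 vanishes at t = -3, -2, 2.
R''(t) = -6t^2 - 12t + 8. R''(-3) = -10 < 0 ⇒ local maximum; R''(-2) = 8 > 0 ⇒ local minimum; R''(2) = -40 < 0 ⇒ local maximum.
So the largest local maximum value is R(2) = 39.

2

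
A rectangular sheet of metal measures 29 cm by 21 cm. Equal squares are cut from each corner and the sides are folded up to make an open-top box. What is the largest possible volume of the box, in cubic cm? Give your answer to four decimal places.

With cut size x, the volume is V(x) = x(29 − 2x)(21 − 2x) for 0 < x < 10.5.
V'(x) = 12x^2 − 200x + 609. Setting V'(x) = 0 gives x ≈ 4.0096 (the root in (0, 10.5)).
V''(x) = 24x − 200 is negative there, so this is the maximum; V ≈ 1092.0048.

1092.0048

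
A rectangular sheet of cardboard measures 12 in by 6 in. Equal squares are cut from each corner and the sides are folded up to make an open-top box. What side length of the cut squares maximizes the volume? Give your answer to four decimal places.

1.2679

With cut size x, the volume is V(x) = x(12 − 2x)(6 − 2x) for 0 < x < 3.
V'(x) = 12x^2 − 72x + 72. Setting V'(x) = 0 gives x ≈ 1.2679 (the root in (0, 3)).
V''(x) = 24x − 72 is negative there, so this is the maximum; V ≈ 41.5692.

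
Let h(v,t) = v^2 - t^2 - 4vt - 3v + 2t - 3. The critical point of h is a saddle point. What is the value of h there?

∂h/∂v = 2v - 4t - 3 = 0 and ∂h/∂t = -4v - 2t + 2 = 0, so (v, t) = (7/10, -2/5).
The Hessian has h_{vv} = 2, h_{tt} = -2, h_{vt} = -4, giving D = -20 < 0, so the point is a saddle point.
h(7/10, -2/5) = -89/20.

-89/20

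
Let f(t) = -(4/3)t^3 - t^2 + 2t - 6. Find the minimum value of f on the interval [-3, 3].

-45

The derivative is -4t^2 - 2t + 2, which vanishes at t = -1 and t = 1/2.
Candidates: f(-3) = 15,  f(-1) = -23/3,  f(1/2) = -65/12,  f(3) = -45.
The minimum over the interval is -45, attained at t = 3.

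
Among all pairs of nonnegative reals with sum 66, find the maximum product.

1089

With x + y = 66, the product is P(x) = x(66 − x).
P'(x) = 66 − 2x = 0 gives x = 33; P'' = −2 < 0, so this is the maximum.
P = 33·33 = 1089.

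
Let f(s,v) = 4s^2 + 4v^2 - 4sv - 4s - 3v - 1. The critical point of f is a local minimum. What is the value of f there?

∂f/∂s = 8s - 4v - 4 = 0 and ∂f/∂v = -4s + 8v - 3 = 0, so (s, v) = (11/12, 5/6).
The Hessian has f_{ss} = 8, f_{vv} = 8, f_{sv} = -4, giving D = 48 > 0 with f_{ss} > 0, so the point is a local minimum.
f(11/12, 5/6) = -49/12.

-49/12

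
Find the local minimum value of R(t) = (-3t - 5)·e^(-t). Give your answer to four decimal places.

Differentiating with the product rule gives R'(t) = (3t + 2)·e^(-t). Since e^(-t) > 0, the only critical point is t = -2/3.
R''(-2/3) has the same sign as 3 > 0, so this is a local minimum.
R(-2/3) = (-3)·e^(2/3) ≈ -5.8432.

-5.8432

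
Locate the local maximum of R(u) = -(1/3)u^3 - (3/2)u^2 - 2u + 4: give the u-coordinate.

-1

Critical points: R'(u) = -u^2 - 3u - 2 vanishes at u = -2, -1.
Since R''(u) = -2u - 3, we get R''(-2) = 1 > 0 ⇒ local minimum; R''(-1) = -1 < 0 ⇒ local maximum.
The local maximum is R(-1) = 29/6.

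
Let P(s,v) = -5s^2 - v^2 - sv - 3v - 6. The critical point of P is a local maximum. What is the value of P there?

∂P/∂s = -10s - v = 0 and ∂P/∂v = -s - 2v - 3 = 0, so (s, v) = (3/19, -30/19).
The Hessian has P_{ss} = -10, P_{vv} = -2, P_{sv} = -1, giving D = 19 > 0 with P_{ss} < 0, so the point is a local maximum.
P(3/19, -30/19) = -69/19.

-69/19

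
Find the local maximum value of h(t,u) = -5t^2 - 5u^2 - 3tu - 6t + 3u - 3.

∂h/∂t = -10t - 3u - 6 = 0 and ∂h/∂u = -3t - 10u + 3 = 0, so (t, u) = (-69/91, 48/91).
The Hessian has h_{tt} = -10, h_{uu} = -10, h_{tu} = -3, giving D = 91 > 0 with h_{tt} < 0, so the point is a local maximum.
h(-69/91, 48/91) = 6/91.

6/91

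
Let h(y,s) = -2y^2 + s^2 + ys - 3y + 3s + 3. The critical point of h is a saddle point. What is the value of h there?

3

∂h/∂y = -4y + s - 3 = 0 and ∂h/∂s = y + 2s + 3 = 0, so (y, s) = (-1, -1).
The Hessian has h_{yy} = -4, h_{ss} = 2, h_{ys} = 1, giving D = -9 < 0, so the point is a saddle point.
h(-1, -1) = 3.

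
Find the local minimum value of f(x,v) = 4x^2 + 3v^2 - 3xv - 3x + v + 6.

212/39

∂f/∂x = 8x - 3v - 3 = 0 and ∂f/∂v = -3x + 6v + 1 = 0, so (x, v) = (5/13, 1/39).
The Hessian has f_{xx} = 8, f_{vv} = 6, f_{xv} = -3, giving D = 39 > 0 with f_{xx} > 0, so the point is a local minimum.
f(5/13, 1/39) = 212/39.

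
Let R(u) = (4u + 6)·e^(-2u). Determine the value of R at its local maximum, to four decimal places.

R'(u) = 4·e^(-2u) + (4u + 6)·(-2)·e^(-2u) = (-8u - 8)·e^(-2u). Since e^(-2u) > 0, the only critical point is u = -1.
R''(-1) has the same sign as -8 < 0, so this is a local maximum.
R(-1) = (2)·e^(2) ≈ 14.7781.

14.7781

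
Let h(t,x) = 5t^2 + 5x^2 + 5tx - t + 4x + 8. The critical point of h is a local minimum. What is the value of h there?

∂h/∂t = 10t + 5x - 1 = 0 and ∂h/∂x = 5t + 10x + 4 = 0, so (t, x) = (2/5, -3/5).
The Hessian has h_{tt} = 10, h_{xx} = 10, h_{tx} = 5, giving D = 75 > 0 with h_{tt} > 0, so the point is a local minimum.
h(2/5, -3/5) = 33/5.

33/5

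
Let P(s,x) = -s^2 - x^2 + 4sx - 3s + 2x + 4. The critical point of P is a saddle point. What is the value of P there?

∂P/∂s = -2s + 4x - 3 = 0 and ∂P/∂x = 4s - 2x + 2 = 0, so (s, x) = (-1/6, 2/3).
The Hessian has P_{ss} = -2, P_{xx} = -2, P_{sx} = 4, giving D = -12 < 0, so the point is a saddle point.
P(-1/6, 2/3) = 59/12.

59/12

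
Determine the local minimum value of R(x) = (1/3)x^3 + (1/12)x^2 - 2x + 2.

R'(x) = x^2 + (1/6)x - 2. Setting R'(x) = 0 gives x ∈ {-3/2, 4/3}.
Second-derivative test with R''(x) = 2x + 1/6: R''(-3/2) = -17/6 < 0 ⇒ local maximum; R''(4/3) = 17/6 > 0 ⇒ local minimum.
So the local minimum value is R(4/3) = 22/81.

22/81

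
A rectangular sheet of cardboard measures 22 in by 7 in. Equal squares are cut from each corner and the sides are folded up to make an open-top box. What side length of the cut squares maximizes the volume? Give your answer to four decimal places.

1.5887

With cut size x, the volume is V(x) = x(22 − 2x)(7 − 2x) for 0 < x < 3.5.
V'(x) = 12x^2 − 116x + 154. Setting V'(x) = 0 gives x ≈ 1.5887 (the root in (0, 3.5)).
V''(x) = 24x − 116 is negative there, so this is the maximum; V ≈ 114.3090.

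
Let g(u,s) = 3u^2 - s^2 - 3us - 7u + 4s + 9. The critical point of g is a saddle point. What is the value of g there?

∂g/∂u = 6u - 3s - 7 = 0 and ∂g/∂s = -3u - 2s + 4 = 0, so (u, s) = (26/21, 1/7).
The Hessian has g_{uu} = 6, g_{ss} = -2, g_{us} = -3, giving D = -21 < 0, so the point is a saddle point.
g(26/21, 1/7) = 104/21.

104/21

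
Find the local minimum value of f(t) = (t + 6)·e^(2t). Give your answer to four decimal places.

Differentiating with the product rule gives f'(t) = (2t + 13)·e^(2t). Since e^(2t) > 0, the only critical point is t = -13/2.
f''(-13/2) has the same sign as 2 > 0, so this is a local minimum.
f(-13/2) = (-1/2)·e^(-13) ≈ -0.0000.

-0.0000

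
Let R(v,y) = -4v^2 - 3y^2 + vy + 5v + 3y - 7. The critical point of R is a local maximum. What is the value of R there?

∂R/∂v = -8v + y + 5 = 0 and ∂R/∂y = v - 6y + 3 = 0, so (v, y) = (33/47, 29/47).
The Hessian has R_{vv} = -8, R_{yy} = -6, R_{vy} = 1, giving D = 47 > 0 with R_{vv} < 0, so the point is a local maximum.
R(33/47, 29/47) = -203/47.

-203/47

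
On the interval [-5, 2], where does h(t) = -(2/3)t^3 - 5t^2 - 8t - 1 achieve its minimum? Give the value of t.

2

h'(t) = -2t^2 - 10t - 8, which vanishes at t = -4 and t = -1.
Compare values at every candidate in [-5, 2]: h(-5) = -8/3; h(-4) = -19/3; h(-1) = 8/3; h(2) = -127/3.
The minimum over the interval is -127/3, attained at t = 2.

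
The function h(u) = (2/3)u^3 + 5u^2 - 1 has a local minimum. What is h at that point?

-1

h'(u) = 2u^2 + 10u = 0 at u = -5, 0.
h''(u) = 4u + 10. h''(-5) = -10 < 0 ⇒ local maximum; h''(0) = 10 > 0 ⇒ local minimum.
So the local minimum value is h(0) = -1.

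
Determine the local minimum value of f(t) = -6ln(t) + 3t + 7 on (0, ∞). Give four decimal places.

8.8411

f'(t) = -6/t + 3 = 0 gives t = 2.
f''(t) = 6/t², which is positive for t > 0, so this is a local minimum.
f(2) = -6·ln(2) + 6 + 7 ≈ 8.8411.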